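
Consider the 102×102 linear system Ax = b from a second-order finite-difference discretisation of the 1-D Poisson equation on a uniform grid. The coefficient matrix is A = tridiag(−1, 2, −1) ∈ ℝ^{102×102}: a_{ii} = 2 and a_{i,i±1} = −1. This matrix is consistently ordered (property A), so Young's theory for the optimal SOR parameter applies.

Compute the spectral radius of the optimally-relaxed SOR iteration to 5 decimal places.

ρ_SOR = 0.94081

n=102: λ(B_J) = 1 − λ(A)/2 = cos(kπ/103); k=1 gives ρ_J = 0.99953.
√(1 − cos²(π/103)) = sin(π/103) ≈ 0.030496.
ω* = 2 / (1 + 0.030496) = 2 / 1.030496 ≈ 1.94081.
ρ(B_{ω*}) = ω*−1 = 0.94081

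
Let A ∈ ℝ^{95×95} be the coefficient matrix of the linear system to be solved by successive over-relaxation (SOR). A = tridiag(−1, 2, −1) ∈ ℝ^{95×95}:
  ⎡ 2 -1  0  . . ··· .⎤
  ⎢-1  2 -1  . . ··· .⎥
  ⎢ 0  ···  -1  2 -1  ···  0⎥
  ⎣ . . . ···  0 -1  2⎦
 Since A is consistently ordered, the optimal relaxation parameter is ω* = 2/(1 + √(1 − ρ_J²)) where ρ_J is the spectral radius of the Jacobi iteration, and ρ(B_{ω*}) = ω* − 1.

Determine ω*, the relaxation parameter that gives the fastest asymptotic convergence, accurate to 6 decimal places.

ω* = 1.936635

n=95: λ(B_J) = 1 − λ(A)/2 = cos(kπ/96); k=1 gives ρ_J = 0.999465.
root = sin(π/96) = 0.0327191  (since 1−cos² = sin²).
ω* = 2 / (1 + 0.0327191) = 2 / 1.0327191 ≈ 1.936635.
and ρ(B_{ω*}) = 1.936635 − 1 = 0.936635.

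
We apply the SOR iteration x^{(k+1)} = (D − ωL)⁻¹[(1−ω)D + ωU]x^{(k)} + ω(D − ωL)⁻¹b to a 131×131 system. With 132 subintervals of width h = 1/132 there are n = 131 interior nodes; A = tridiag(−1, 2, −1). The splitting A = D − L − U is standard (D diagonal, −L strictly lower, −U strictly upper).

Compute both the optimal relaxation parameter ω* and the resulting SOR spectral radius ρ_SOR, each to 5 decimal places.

ω* = 1.95351, ρ_SOR = 0.95351

spectrum of D⁻¹(L+U) = {cos(kπ/132) : 1≤k≤131}; ρ_J = cos(π/132) = 0.99972.
√(1−ρ_J²) simplifies to sin(π/132) = 0.023798.
Then 2/(1+√(1−ρ_J²)) = 2/(1+0.023798); ω* = 2/1.023798 = 1.95351.
At ω = 1.95351 every |λ(B_ω)| = ω−1, so ρ_SOR = 0.95351.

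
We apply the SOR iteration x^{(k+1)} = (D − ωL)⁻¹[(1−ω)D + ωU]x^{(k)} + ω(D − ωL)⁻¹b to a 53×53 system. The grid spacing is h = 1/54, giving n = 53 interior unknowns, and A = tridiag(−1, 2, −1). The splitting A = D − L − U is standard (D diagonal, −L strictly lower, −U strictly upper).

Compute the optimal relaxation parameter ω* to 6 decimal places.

ω* = 1.890100

With n=53, ρ(Jacobi) = cos(π/54) = 0.998308.
root = sin(π/54) = 0.0581448  (since 1−cos² = sin²).
ω* = 2 / (1 + 0.0581448) = 2 / 1.0581448 ≈ 1.890100.
ρ_SOR = ω* − 1 = 1.890100 − 1 = 0.890100.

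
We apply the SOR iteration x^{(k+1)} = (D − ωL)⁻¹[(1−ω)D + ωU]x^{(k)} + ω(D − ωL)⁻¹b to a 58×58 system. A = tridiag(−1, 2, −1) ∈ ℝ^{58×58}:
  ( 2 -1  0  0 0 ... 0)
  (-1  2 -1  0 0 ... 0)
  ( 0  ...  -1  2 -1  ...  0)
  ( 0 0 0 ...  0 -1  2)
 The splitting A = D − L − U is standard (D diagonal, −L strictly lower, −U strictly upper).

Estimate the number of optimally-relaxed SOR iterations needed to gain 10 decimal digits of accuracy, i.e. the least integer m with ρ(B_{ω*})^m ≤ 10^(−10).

m = 217

[ρ_J] n=58: ρ(B_J) = cos(π/(n+1)) = cos(π/59) = 0.9985827.
1 − cos²(π/59) = sin²(π/59) ⇒ √(1−ρ_J²) = sin(π/59) = 0.0532222.
ω* = 2/(1 + 0.0532222) = 2/1.0532222 = 1.8989345.
ρ_SOR = ω* − 1 ≈ 0.8989345.
10·ln10 = 23.0259; −ln(0.8989345) = 0.106545; m = ⌈23.0259/0.106545⌉ = ⌈216.114⌉ = 217.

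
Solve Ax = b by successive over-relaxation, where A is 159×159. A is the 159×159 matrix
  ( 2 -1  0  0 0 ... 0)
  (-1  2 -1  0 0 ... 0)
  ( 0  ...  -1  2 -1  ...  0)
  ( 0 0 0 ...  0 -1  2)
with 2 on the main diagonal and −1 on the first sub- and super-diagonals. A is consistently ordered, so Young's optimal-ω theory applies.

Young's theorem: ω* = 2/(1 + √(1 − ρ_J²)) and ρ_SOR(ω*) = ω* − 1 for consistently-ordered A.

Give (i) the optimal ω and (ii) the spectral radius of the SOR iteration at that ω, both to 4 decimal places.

ω* = 1.9615, ρ_SOR = 0.9615

With n=159, ρ(Jacobi) = cos(π/160) = 0.9998.
√(1−ρ_J²) simplifies to sin(π/160) = 0.01963.
ω* = 2/(1 + 0.01963) = 2/1.01963 = 1.9615.
ρ(B_{ω*}) = ω*−1 = 0.9615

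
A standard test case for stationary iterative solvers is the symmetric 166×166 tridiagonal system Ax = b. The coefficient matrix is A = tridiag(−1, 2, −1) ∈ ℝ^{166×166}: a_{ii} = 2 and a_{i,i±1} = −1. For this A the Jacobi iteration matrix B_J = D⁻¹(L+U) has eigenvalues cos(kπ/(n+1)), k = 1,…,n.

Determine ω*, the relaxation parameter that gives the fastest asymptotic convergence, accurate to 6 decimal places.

[ρ_J] n=166: ρ(B_J) = cos(π/(n+1)) = cos(π/167) = 0.999823.
root = sin(π/167) = 0.0188108  (since 1−cos² = sin²).
ω* = 2 / (1 + 0.0188108) = 2 / 1.0188108 ≈ 1.963073.
Hence ρ(B_{ω*}) = 1.963073 − 1 = 0.963073.

ω* = 1.963073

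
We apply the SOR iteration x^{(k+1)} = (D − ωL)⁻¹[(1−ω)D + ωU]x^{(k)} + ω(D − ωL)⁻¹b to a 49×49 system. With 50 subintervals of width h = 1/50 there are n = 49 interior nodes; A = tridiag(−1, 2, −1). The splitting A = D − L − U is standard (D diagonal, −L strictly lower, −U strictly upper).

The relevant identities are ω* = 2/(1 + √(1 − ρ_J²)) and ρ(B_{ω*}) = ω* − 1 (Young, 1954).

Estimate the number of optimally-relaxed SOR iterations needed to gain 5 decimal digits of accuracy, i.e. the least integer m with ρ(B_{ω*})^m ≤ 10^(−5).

m = 92

With n=49, ρ(Jacobi) = cos(π/50) = 0.9980267.
√(1−ρ_J²) simplifies to sin(π/50) = 0.0627905.
So ω* = 2/1.0627905 = 1.8818384 (Young).
Hence ρ(B_{ω*}) = 1.8818384 − 1 = 0.8818384.
For 5 digits: m = 5·ln10 / (−ln 0.8818384) = 11.5129/0.125746 = 91.557; round up → m = 92.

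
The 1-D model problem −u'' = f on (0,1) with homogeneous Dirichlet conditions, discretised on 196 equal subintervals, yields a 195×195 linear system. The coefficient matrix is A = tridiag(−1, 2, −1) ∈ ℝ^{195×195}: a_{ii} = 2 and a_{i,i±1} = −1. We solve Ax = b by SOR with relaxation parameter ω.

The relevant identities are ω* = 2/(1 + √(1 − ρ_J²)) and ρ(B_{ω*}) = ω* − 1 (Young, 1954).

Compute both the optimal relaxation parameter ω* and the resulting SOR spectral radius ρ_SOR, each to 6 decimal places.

½·tridiag(1,0,1) at n=195: λ_k = cos(kπ/196); max |λ| at k=1 ⇒ ρ_J = cos(π/196) ≈ 0.999872.
√(1 − cos²(π/196)) = sin(π/196) ≈ 0.0160278.
ω* = 2/(1+0.0160278) = 1.968450
[ρ_SOR] ω* − 1 = 0.968450.

ω* = 1.968450, ρ_SOR = 0.968450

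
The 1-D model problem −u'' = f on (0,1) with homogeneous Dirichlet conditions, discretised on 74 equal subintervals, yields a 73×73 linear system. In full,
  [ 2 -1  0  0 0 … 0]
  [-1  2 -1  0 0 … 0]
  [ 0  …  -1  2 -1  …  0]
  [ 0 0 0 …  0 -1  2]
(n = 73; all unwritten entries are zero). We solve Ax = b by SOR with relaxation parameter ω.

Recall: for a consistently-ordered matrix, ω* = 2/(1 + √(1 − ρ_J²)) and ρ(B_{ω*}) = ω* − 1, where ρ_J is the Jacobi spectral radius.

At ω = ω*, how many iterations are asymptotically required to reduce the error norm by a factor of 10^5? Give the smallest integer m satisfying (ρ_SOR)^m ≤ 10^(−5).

m = 136

With n=73, ρ(Jacobi) = cos(π/74) = 0.9990990.
root = sin(π/74) = 0.0424412  (since 1−cos² = sin²).
ω* = 2 / (1 + 0.0424412) = 2 / 1.0424412 ≈ 1.9185734.
Hence ρ(B_{ω*}) = 1.9185734 − 1 = 0.9185734.
(0.9185734)^m ≤ 10^{−5}  ⇒  m·ln(0.9185734) ≤ −5·ln10  ⇒  m ≥ 135.552  ⇒  m = 136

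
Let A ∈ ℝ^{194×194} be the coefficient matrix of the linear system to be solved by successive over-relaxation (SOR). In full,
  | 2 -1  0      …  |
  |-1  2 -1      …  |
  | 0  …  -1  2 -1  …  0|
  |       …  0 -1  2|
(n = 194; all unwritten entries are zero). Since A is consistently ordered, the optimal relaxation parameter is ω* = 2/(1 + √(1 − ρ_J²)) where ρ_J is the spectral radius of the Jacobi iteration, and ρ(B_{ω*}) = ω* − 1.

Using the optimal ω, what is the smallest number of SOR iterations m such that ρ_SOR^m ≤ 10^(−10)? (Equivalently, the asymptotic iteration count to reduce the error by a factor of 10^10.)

m = 715

With n=194, ρ(Jacobi) = cos(π/195) = 0.9998702.
√(1 − cos²(π/195)) = sin(π/195) ≈ 0.0161100.
[ω*] 2 ÷ (1 + 0.0161100) = 2 ÷ 1.0161100 = 1.9682908.
ρ_SOR = ω* − 1 = 1.9682908 − 1 = 0.9682908.
10·ln10 = 23.0259; −ln(0.9682908) = 0.0322228; m = ⌈23.0259/0.0322228⌉ = ⌈714.584⌉ = 715.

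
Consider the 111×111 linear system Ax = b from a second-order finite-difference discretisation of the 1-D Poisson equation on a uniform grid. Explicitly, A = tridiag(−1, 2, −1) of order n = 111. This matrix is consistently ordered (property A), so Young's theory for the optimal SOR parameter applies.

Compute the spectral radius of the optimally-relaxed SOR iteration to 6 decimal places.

ρ_J = max_k |cos(kπ/112)| = cos(π/112) = 0.999607
√(1 − cos²(π/112)) = sin(π/112) ≈ 0.0280463.
So ω* = 2/1.0280463 = 1.945438 (Young).
ρ_SOR = ω* − 1 ≈ 0.945438.

ρ_SOR = 0.945438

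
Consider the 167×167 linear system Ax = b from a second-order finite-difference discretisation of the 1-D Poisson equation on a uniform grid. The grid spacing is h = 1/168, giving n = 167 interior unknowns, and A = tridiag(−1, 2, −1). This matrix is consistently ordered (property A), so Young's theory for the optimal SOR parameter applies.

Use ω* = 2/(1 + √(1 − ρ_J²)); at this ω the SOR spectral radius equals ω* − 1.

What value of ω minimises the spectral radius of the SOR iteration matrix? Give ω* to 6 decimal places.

½·tridiag(1,0,1) at n=167: λ_k = cos(kπ/168); max |λ| at k=1 ⇒ ρ_J = cos(π/168) ≈ 0.999825.
root = sin(π/168) = 0.0186989  (since 1−cos² = sin²).
ω* = 2 / (1 + 0.0186989) = 2 / 1.0186989 ≈ 1.963289.
At ω = 1.963289 every |λ(B_ω)| = ω−1, so ρ_SOR = 0.963289.

ω* = 1.963289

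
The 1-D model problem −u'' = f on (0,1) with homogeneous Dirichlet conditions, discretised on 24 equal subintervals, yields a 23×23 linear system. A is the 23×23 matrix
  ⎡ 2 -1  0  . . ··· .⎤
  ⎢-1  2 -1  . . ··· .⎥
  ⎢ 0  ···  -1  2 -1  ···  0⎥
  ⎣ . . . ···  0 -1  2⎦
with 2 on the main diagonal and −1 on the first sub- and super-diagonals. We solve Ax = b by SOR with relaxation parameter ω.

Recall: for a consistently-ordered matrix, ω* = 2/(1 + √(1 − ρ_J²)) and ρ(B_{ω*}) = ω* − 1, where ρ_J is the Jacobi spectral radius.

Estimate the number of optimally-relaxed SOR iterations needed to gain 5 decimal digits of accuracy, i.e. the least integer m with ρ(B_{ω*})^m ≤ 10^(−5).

ρ_J = max_k |cos(kπ/24)| = cos(π/24) = 0.9914449
√(1 − cos²(π/24)) = sin(π/24) ≈ 0.1305262.
Young: ω* = 2/(1+√(1−ρ_J²)) = 2/(1+0.1305262) = 2/1.1305262 = 1.7690877.
Hence ρ(B_{ω*}) = 1.7690877 − 1 = 0.7690877.
m ≥ 5·ln10 / (−ln 0.7690877) = 43.850; smallest integer m = 44.

m = 44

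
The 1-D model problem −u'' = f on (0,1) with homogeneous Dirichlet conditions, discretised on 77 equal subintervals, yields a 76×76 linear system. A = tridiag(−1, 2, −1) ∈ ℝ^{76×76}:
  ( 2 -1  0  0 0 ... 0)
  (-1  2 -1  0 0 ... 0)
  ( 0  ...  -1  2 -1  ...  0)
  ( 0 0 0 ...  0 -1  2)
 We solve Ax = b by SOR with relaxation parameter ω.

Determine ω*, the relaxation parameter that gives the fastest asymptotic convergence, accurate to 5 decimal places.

ω* = 1.92162

ρ_J = max_k |cos(kπ/77)| = cos(π/77) = 0.99917
1 − cos²(π/77) = sin²(π/77) ⇒ √(1−ρ_J²) = sin(π/77) = 0.040789.
ω* = 2 / (1 + 0.040789) = 2 / 1.040789 ≈ 1.92162.
ρ_SOR = ω* − 1 ≈ 0.92162.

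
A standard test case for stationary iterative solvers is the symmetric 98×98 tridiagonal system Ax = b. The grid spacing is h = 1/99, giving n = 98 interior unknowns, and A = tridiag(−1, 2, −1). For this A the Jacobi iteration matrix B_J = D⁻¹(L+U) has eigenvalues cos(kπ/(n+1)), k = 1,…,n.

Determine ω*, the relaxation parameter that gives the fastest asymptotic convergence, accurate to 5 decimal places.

½·tridiag(1,0,1) at n=98: λ_k = cos(kπ/99); max |λ| at k=1 ⇒ ρ_J = cos(π/99) ≈ 0.99950.
√(1 − cos²(π/99)) = sin(π/99) ≈ 0.031728.
ω* = 2 / (1 + 0.031728) = 2 / 1.031728 ≈ 1.93850.
Hence ρ(B_{ω*}) = 1.93850 − 1 = 0.93850.

ω* = 1.93850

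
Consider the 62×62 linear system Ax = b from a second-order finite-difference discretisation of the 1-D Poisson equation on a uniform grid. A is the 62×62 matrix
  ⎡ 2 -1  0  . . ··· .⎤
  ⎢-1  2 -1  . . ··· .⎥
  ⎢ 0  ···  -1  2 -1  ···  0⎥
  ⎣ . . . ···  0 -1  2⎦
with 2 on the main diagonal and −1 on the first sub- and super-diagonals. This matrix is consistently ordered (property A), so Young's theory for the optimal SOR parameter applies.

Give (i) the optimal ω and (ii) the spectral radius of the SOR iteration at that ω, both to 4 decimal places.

ω* = 1.9050, ρ_SOR = 0.9050

B_J for the 62×62 system has eigenvalues cos(kπ/63); ρ_J = cos(π/63) = 0.9988.
1 − cos²(π/63) = sin²(π/63) ⇒ √(1−ρ_J²) = sin(π/63) = 0.04985.
[ω*] 2 ÷ (1 + 0.04985) = 2 ÷ 1.04985 = 1.9050.
ρ_SOR = ω* − 1 ≈ 0.9050.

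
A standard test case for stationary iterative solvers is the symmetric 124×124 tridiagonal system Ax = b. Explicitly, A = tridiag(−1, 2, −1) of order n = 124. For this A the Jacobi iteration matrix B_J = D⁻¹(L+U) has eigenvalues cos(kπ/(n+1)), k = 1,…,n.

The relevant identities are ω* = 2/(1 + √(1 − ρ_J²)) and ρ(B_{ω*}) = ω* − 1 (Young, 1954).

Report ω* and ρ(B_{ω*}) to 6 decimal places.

ω* = 1.950972, ρ_SOR = 0.950972

B_J for the 124×124 system has eigenvalues cos(kπ/125); ρ_J = cos(π/125) = 0.999684.
√(1 − cos²(π/125)) = sin(π/125) ≈ 0.0251301.
[ω*] 2 ÷ (1 + 0.0251301) = 2 ÷ 1.0251301 = 1.950972.
At ω = 1.950972 every |λ(B_ω)| = ω−1, so ρ_SOR = 0.950972.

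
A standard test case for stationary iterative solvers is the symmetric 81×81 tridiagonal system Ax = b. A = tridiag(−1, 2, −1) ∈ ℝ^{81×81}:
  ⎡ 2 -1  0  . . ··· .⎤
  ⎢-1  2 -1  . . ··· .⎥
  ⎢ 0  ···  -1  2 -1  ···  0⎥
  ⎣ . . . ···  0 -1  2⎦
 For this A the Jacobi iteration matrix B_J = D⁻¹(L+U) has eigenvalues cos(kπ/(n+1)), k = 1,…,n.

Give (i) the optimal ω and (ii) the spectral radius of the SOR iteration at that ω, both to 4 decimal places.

ω* = 1.9262, ρ_SOR = 0.9262

With n=81, ρ(Jacobi) = cos(π/82) = 0.9993.
root = sin(π/82) = 0.03830  (since 1−cos² = sin²).
ω* = 2/(1 + 0.03830) = 2/1.03830 = 1.9262.
ρ_SOR = ω* − 1 ≈ 0.9262.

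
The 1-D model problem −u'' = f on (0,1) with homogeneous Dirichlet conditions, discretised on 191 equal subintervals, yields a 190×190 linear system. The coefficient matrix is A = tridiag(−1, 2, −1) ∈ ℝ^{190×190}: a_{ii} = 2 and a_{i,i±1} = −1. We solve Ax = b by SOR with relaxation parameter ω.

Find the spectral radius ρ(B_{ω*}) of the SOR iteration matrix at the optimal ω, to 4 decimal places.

ρ_SOR = 0.9676

With n=190, ρ(Jacobi) = cos(π/191) = 0.9999.
√(1 − cos²(π/191)) = sin(π/191) ≈ 0.01645.
ω* = 2 / (1 + 0.01645) = 2 / 1.01645 ≈ 1.9676.
ρ_SOR = ω* − 1 = 1.9676 − 1 = 0.9676.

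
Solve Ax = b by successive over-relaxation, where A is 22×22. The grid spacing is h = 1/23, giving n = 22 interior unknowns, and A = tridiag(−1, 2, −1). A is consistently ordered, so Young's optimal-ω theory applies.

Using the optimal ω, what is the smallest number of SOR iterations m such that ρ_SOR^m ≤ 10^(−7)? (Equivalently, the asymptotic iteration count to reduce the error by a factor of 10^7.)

ρ_J = max_k |cos(kπ/23)| = cos(π/23) = 0.9906859
1 − cos²(π/23) = sin²(π/23) ⇒ √(1−ρ_J²) = sin(π/23) = 0.1361666.
Young: ω* = 2/(1+√(1−ρ_J²)) = 2/(1+0.1361666) = 2/1.1361666 = 1.7603052.
and ρ(B_{ω*}) = 1.7603052 − 1 = 0.7603052.
Need (0.7603052)^m ≤ 10^(−7): m ≥ 7·ln10/|ln 0.7603052| = 16.1181/0.274035 = 58.818 ⇒ m = 59.

m = 59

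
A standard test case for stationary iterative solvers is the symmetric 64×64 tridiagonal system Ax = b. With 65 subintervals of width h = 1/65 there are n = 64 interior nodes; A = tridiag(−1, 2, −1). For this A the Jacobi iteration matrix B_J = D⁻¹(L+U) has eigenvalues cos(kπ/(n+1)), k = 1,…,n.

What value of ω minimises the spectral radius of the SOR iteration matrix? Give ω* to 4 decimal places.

ω* = 1.9078

B_J for the 64×64 system has eigenvalues cos(kπ/65); ρ_J = cos(π/65) = 0.9988.
√(1−ρ_J²) = |sin(π/65)| = 0.04831
[ω*] 2 ÷ (1 + 0.04831) = 2 ÷ 1.04831 = 1.9078.
ρ_SOR = ω* − 1 ≈ 0.9078.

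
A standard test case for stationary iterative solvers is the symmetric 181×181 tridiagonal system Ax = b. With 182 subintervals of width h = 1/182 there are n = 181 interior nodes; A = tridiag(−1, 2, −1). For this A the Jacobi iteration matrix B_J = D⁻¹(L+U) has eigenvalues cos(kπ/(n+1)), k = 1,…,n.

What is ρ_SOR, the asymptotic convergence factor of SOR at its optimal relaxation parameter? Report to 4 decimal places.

[ρ_J] n=181: ρ(B_J) = cos(π/(n+1)) = cos(π/182) = 0.9999.
root = sin(π/182) = 0.01726  (since 1−cos² = sin²).
[ω*] 2 ÷ (1 + 0.01726) = 2 ÷ 1.01726 = 1.9661.
Hence ρ(B_{ω*}) = 1.9661 − 1 = 0.9661.

ρ_SOR = 0.9661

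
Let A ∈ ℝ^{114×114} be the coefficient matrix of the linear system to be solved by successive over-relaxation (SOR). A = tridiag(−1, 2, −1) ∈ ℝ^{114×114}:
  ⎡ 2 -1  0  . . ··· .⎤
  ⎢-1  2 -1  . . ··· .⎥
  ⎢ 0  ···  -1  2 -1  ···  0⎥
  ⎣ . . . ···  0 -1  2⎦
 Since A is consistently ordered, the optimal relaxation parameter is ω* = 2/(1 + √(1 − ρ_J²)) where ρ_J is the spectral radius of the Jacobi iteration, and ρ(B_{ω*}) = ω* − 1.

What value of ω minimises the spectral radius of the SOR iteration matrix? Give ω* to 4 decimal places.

ω* = 1.9468

½·tridiag(1,0,1) at n=114: λ_k = cos(kπ/115); max |λ| at k=1 ⇒ ρ_J = cos(π/115) ≈ 0.9996.
√(1 − cos²(π/115)) = sin(π/115) ≈ 0.02731.
Then 2/(1+√(1−ρ_J²)) = 2/(1+0.02731); ω* = 2/1.02731 = 1.9468.
Hence ρ(B_{ω*}) = 1.9468 − 1 = 0.9468.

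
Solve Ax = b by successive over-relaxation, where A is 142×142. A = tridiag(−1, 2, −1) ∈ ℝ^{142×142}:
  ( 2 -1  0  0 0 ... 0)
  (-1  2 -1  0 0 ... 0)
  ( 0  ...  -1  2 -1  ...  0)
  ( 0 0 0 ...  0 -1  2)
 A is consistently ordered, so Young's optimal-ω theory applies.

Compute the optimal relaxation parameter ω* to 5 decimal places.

ω* = 1.95701

½·tridiag(1,0,1) at n=142: λ_k = cos(kπ/143); max |λ| at k=1 ⇒ ρ_J = cos(π/143) ≈ 0.99976.
1 − cos²(π/143) = sin²(π/143) ⇒ √(1−ρ_J²) = sin(π/143) = 0.021967.
ω* = 2 / (1 + 0.021967) = 2 / 1.021967 ≈ 1.95701.
Hence ρ(B_{ω*}) = 1.95701 − 1 = 0.95701.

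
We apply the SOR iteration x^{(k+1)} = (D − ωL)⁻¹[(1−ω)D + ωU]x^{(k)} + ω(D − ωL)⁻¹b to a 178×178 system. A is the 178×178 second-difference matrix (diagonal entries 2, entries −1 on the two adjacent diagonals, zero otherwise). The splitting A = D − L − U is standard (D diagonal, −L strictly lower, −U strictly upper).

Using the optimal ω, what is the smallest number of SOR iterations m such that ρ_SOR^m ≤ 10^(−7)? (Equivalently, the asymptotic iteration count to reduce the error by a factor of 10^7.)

½·tridiag(1,0,1) at n=178: λ_k = cos(kπ/179); max |λ| at k=1 ⇒ ρ_J = cos(π/179) ≈ 0.9998460.
root = sin(π/179) = 0.0175499  (since 1−cos² = sin²).
Young: ω* = 2/(1+√(1−ρ_J²)) = 2/(1+0.0175499) = 2/1.0175499 = 1.9655056.
Hence ρ(B_{ω*}) = 1.9655056 − 1 = 0.9655056.
Need (0.9655056)^m ≤ 10^(−7): m ≥ 7·ln10/|ln 0.9655056| = 16.1181/0.0351034 = 459.161 ⇒ m = 460.

m = 460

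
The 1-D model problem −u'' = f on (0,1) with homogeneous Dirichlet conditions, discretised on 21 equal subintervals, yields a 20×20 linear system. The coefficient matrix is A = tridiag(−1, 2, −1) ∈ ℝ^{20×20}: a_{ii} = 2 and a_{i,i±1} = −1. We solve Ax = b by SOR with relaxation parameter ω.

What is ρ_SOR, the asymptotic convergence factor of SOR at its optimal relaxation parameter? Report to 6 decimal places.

ρ_SOR = 0.740580

spectrum of D⁻¹(L+U) = {cos(kπ/21) : 1≤k≤20}; ρ_J = cos(π/21) = 0.988831.
√(1−ρ_J²) simplifies to sin(π/21) = 0.1490423.
[ω*] 2 ÷ (1 + 0.1490423) = 2 ÷ 1.1490423 = 1.740580.
ρ_SOR = ω* − 1 ≈ 0.740580.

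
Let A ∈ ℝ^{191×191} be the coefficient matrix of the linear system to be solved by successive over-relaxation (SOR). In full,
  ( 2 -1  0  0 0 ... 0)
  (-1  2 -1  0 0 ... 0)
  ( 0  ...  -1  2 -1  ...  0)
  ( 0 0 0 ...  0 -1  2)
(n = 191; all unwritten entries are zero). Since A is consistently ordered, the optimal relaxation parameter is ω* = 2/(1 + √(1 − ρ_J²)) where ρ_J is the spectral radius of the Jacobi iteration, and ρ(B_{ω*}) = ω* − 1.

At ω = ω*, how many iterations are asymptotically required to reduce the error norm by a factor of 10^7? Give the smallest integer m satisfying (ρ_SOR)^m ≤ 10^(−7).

ρ_J = max_k |cos(kπ/192)| = cos(π/192) = 0.9998661
1 − cos²(π/192) = sin²(π/192) ⇒ √(1−ρ_J²) = sin(π/192) = 0.0163617.
ω* = 2 / (1 + 0.0163617) = 2 / 1.0163617 ≈ 1.9678034.
[ρ_SOR] ω* − 1 = 0.9678034.
m ≥ 7·ln10 / (−ln 0.9678034) = 492.512; smallest integer m = 493.

m = 493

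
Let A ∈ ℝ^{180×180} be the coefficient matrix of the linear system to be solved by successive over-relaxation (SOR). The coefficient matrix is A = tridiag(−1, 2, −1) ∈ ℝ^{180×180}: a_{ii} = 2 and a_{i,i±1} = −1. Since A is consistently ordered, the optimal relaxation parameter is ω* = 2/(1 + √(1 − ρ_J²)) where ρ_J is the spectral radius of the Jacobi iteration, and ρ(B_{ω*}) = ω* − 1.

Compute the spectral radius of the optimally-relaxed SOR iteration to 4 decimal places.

ρ_SOR = 0.9659

½·tridiag(1,0,1) at n=180: λ_k = cos(kπ/181); max |λ| at k=1 ⇒ ρ_J = cos(π/181) ≈ 0.9998.
1 − cos²(π/181) = sin²(π/181) ⇒ √(1−ρ_J²) = sin(π/181) = 0.01736.
ω* = 2/(1+0.01736) = 1.9659
At ω = 1.9659 every |λ(B_ω)| = ω−1, so ρ_SOR = 0.9659.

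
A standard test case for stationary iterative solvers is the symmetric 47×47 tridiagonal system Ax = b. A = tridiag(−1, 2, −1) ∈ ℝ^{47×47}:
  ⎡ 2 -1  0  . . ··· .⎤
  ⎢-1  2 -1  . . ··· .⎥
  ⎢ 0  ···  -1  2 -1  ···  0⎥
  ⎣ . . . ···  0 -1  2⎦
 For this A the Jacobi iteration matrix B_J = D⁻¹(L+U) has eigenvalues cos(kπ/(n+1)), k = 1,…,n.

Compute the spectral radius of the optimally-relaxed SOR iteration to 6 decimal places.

B_J for the 47×47 system has eigenvalues cos(kπ/48); ρ_J = cos(π/48) = 0.997859.
1 − cos²(π/48) = sin²(π/48) ⇒ √(1−ρ_J²) = sin(π/48) = 0.0654031.
ω* = 2/(1 + 0.0654031) = 2/1.0654031 = 1.877224.
[ρ_SOR] ω* − 1 = 0.877224.

ρ_SOR = 0.877224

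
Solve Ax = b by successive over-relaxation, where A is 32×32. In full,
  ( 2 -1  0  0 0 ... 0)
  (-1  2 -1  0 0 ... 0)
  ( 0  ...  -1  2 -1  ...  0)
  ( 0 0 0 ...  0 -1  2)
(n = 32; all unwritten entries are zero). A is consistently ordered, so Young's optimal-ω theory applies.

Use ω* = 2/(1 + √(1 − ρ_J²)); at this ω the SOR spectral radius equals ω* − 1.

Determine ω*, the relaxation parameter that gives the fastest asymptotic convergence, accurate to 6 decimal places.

ω* = 1.826391

B_J for the 32×32 system has eigenvalues cos(kπ/33); ρ_J = cos(π/33) = 0.995472.
1 − cos²(π/33) = sin²(π/33) ⇒ √(1−ρ_J²) = sin(π/33) = 0.0950560.
ω* = 2/(1 + 0.0950560) = 2/1.0950560 = 1.826391.
ρ_SOR = ω* − 1 ≈ 0.826391.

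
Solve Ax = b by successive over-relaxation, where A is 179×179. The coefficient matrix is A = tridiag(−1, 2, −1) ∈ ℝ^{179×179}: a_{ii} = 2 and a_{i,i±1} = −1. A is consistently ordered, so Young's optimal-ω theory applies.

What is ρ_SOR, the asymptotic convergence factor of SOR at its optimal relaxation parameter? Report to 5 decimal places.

½·tridiag(1,0,1) at n=179: λ_k = cos(kπ/180); max |λ| at k=1 ⇒ ρ_J = cos(π/180) ≈ 0.99985.
1 − cos²(π/180) = sin²(π/180) ⇒ √(1−ρ_J²) = sin(π/180) = 0.017452.
ω* = 2/(1 + 0.017452) = 2/1.017452 = 1.96569.
ρ_SOR = ω* − 1 ≈ 0.96569.

ρ_SOR = 0.96569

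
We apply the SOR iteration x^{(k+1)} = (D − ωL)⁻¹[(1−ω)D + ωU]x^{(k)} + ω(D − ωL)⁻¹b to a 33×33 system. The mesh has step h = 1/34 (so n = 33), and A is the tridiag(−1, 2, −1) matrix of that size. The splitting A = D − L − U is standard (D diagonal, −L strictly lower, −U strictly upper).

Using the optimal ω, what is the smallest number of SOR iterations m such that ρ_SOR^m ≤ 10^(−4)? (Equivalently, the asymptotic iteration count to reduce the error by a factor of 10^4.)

m = 50

With n=33, ρ(Jacobi) = cos(π/34) = 0.9957342.
root = sin(π/34) = 0.0922684  (since 1−cos² = sin²).
So ω* = 2/1.0922684 = 1.8310518 (Young).
and ρ(B_{ω*}) = 1.8310518 − 1 = 0.8310518.
Need (0.8310518)^m ≤ 10^(−4): m ≥ 4·ln10/|ln 0.8310518| = 9.21034/0.185063 = 49.769 ⇒ m = 50.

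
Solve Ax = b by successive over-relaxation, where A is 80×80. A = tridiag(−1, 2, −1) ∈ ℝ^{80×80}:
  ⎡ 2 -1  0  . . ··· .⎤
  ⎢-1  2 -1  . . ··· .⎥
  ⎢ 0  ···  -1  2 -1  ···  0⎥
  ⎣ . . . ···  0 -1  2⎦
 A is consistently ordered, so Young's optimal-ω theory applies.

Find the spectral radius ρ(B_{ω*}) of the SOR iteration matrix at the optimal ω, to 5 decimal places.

n=80: λ(B_J) = 1 − λ(A)/2 = cos(kπ/81); k=1 gives ρ_J = 0.99925.
root = sin(π/81) = 0.038775  (since 1−cos² = sin²).
ω* = 2/(1+0.038775) = 1.92534
Hence ρ(B_{ω*}) = 1.92534 − 1 = 0.92534.

ρ_SOR = 0.92534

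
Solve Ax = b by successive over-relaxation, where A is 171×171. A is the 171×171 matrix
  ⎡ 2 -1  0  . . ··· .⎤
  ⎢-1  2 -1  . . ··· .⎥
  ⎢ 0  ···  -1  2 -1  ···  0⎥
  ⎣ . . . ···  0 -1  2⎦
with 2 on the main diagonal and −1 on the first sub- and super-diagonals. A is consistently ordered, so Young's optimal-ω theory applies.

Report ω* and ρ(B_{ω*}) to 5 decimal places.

ω* = 1.96413, ρ_SOR = 0.96413

n=171: λ(B_J) = 1 − λ(A)/2 = cos(kπ/172); k=1 gives ρ_J = 0.99983.
√(1−ρ_J²) = |sin(π/172)| = 0.018264
ω* = 2/(1+0.018264) = 1.96413
Hence ρ(B_{ω*}) = 1.96413 − 1 = 0.96413.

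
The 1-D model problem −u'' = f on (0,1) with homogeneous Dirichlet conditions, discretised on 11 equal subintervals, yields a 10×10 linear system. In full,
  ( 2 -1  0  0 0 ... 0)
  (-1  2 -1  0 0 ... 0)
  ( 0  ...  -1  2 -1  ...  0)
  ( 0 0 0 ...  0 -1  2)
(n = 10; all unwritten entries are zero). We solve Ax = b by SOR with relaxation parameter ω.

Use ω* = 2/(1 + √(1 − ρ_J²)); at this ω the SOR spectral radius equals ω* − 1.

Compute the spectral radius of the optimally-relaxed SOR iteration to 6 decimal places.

ρ_SOR = 0.560388

B_J for the 10×10 system has eigenvalues cos(kπ/11); ρ_J = cos(π/11) = 0.959493.
√(1−ρ_J²) simplifies to sin(π/11) = 0.2817326.
Young: ω* = 2/(1+√(1−ρ_J²)) = 2/(1+0.2817326) = 2/1.2817326 = 1.560388.
Hence ρ(B_{ω*}) = 1.560388 − 1 = 0.560388.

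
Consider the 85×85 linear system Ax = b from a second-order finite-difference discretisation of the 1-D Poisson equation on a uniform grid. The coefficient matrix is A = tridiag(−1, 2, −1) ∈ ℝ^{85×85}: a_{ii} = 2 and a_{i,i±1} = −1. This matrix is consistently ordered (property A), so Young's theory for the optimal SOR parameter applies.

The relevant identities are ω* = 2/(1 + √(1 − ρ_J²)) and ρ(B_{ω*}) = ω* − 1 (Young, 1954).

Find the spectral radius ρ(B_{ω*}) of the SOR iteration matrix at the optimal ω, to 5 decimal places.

ρ_SOR = 0.92953

spectrum of D⁻¹(L+U) = {cos(kπ/86) : 1≤k≤85}; ρ_J = cos(π/86) = 0.99933.
root = sin(π/86) = 0.036522  (since 1−cos² = sin²).
Then 2/(1+√(1−ρ_J²)) = 2/(1+0.036522); ω* = 2/1.036522 = 1.92953.
ρ(B_{ω*}) = ω*−1 = 0.92953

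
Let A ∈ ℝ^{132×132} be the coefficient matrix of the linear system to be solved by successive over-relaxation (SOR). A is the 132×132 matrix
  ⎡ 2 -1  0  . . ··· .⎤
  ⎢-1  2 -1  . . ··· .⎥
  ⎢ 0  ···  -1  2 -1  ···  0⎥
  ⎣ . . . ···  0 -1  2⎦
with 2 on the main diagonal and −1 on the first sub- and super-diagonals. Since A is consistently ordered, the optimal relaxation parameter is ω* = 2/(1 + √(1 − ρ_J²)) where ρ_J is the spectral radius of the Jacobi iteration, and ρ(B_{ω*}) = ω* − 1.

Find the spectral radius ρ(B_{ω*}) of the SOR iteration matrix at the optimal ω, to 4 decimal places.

ρ_SOR = 0.9539

ρ_J = max_k |cos(kπ/133)| = cos(π/133) = 0.9997
√(1 − cos²(π/133)) = sin(π/133) ≈ 0.02362.
Young: ω* = 2/(1+√(1−ρ_J²)) = 2/(1+0.02362) = 2/1.02362 = 1.9539.
ρ_SOR = ω* − 1 ≈ 0.9539.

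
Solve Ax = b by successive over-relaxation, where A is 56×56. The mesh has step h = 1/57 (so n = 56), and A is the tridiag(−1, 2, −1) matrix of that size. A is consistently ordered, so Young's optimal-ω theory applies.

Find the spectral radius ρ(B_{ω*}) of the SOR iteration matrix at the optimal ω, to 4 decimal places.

ρ_SOR = 0.8956

n=56: λ(B_J) = 1 − λ(A)/2 = cos(kπ/57); k=1 gives ρ_J = 0.9985.
√(1−ρ_J²) = |sin(π/57)| = 0.05509
[ω*] 2 ÷ (1 + 0.05509) = 2 ÷ 1.05509 = 1.8956.
At ω = 1.8956 every |λ(B_ω)| = ω−1, so ρ_SOR = 0.8956.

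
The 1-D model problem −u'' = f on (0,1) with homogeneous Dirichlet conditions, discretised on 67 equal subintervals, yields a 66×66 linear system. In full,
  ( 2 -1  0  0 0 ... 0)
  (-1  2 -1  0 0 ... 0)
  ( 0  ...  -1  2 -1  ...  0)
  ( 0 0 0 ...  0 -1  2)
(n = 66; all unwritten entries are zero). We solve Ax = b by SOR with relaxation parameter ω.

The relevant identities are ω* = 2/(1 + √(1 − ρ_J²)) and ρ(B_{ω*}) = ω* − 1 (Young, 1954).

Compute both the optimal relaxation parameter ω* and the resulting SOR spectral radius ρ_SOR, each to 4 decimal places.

[ρ_J] n=66: ρ(B_J) = cos(π/(n+1)) = cos(π/67) = 0.9989.
√(1−ρ_J²) = |sin(π/67)| = 0.04687
ω* = 2/(1 + 0.04687) = 2/1.04687 = 1.9105.
Hence ρ(B_{ω*}) = 1.9105 − 1 = 0.9105.

ω* = 1.9105, ρ_SOR = 0.9105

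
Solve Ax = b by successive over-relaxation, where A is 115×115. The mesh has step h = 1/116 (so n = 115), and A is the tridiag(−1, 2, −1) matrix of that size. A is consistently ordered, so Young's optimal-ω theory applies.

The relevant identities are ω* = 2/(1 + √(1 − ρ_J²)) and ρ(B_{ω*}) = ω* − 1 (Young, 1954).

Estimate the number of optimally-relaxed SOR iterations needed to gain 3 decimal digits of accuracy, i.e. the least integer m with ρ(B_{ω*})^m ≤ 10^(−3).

m = 128

n=115: λ(B_J) = 1 − λ(A)/2 = cos(kπ/116); k=1 gives ρ_J = 0.9996333.
√(1−ρ_J²) = |sin(π/116)| = 0.0270794
ω* = 2/(1 + 0.0270794) = 2/1.0270794 = 1.9472691.
ρ(B_{ω*}) = ω*−1 = 0.9472691
3·ln10 = 6.90776; −ln(0.9472691) = 0.0541721; m = ⌈6.90776/0.0541721⌉ = ⌈127.515⌉ = 128.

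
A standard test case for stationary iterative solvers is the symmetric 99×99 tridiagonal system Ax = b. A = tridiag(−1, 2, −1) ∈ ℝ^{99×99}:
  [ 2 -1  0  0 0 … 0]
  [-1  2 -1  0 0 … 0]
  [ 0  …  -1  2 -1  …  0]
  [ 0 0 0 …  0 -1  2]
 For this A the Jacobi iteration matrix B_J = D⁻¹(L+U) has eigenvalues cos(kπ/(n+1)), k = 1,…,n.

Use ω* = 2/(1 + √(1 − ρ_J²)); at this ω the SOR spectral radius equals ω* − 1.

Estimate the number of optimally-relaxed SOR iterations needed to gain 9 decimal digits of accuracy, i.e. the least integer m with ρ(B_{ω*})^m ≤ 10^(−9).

m = 330

B_J for the 99×99 system has eigenvalues cos(kπ/100); ρ_J = cos(π/100) = 0.9995066.
root = sin(π/100) = 0.0314108  (since 1−cos² = sin²).
So ω* = 2/1.0314108 = 1.9390916 (Young).
and ρ(B_{ω*}) = 1.9390916 − 1 = 0.9390916.
For 9 digits: m = 9·ln10 / (−ln 0.9390916) = 20.7233/0.0628423 = 329.767; round up → m = 330.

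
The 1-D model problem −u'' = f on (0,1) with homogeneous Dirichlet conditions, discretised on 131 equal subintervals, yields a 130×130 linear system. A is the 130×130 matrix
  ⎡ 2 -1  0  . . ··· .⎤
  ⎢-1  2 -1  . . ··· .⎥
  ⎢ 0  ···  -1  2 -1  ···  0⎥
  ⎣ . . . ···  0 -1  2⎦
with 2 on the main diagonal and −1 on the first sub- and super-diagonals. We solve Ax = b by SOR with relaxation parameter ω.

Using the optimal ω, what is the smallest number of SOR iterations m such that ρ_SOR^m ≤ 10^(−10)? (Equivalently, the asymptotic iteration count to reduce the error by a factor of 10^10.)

m = 481

B_J for the 130×130 system has eigenvalues cos(kπ/131); ρ_J = cos(π/131) = 0.9997125.
root = sin(π/131) = 0.0239793  (since 1−cos² = sin²).
ω* = 2/(1 + 0.0239793) = 2/1.0239793 = 1.9531645.
At ω = 1.9531645 every |λ(B_ω)| = ω−1, so ρ_SOR = 0.9531645.
(0.9531645)^m ≤ 10^{−10}  ⇒  m·ln(0.9531645) ≤ −10·ln10  ⇒  m ≥ 480.028  ⇒  m = 481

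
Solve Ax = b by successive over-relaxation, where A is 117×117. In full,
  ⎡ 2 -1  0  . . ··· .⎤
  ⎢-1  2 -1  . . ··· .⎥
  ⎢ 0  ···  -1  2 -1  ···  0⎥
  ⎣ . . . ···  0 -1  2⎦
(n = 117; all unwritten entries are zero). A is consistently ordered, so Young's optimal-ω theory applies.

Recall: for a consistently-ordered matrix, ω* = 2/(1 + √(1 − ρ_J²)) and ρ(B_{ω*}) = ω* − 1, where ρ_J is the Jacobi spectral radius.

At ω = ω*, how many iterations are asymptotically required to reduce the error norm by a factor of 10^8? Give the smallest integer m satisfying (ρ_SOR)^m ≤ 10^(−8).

m = 346

With n=117, ρ(Jacobi) = cos(π/118) = 0.9996456.
√(1 − cos²(π/118)) = sin(π/118) ≈ 0.0266205.
ω* = 2 / (1 + 0.0266205) = 2 / 1.0266205 ≈ 1.9481396.
Hence ρ(B_{ω*}) = 1.9481396 − 1 = 0.9481396.
8·ln10 = 18.4207; −ln(0.9481396) = 0.0532535; m = ⌈18.4207/0.0532535⌉ = ⌈345.906⌉ = 346.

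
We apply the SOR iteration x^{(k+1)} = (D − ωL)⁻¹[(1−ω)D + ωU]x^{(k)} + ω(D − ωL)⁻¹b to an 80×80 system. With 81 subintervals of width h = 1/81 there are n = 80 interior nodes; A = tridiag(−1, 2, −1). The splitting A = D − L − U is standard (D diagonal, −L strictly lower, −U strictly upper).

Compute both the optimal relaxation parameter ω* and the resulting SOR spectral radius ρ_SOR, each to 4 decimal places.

With n=80, ρ(Jacobi) = cos(π/81) = 0.9992.
√(1−ρ_J²) = |sin(π/81)| = 0.03878
Then 2/(1+√(1−ρ_J²)) = 2/(1+0.03878); ω* = 2/1.03878 = 1.9253.
[ρ_SOR] ω* − 1 = 0.9253.

ω* = 1.9253, ρ_SOR = 0.9253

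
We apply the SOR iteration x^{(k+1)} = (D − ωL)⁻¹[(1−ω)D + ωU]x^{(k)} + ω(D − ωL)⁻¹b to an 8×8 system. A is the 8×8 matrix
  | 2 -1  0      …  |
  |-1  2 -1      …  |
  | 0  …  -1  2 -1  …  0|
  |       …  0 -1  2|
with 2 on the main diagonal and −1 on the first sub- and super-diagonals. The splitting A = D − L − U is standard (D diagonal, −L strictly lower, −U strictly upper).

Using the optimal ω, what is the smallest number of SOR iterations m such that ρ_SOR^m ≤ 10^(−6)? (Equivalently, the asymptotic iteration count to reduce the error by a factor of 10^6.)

m = 20

½·tridiag(1,0,1) at n=8: λ_k = cos(kπ/9); max |λ| at k=1 ⇒ ρ_J = cos(π/9) ≈ 0.9396926.
1 − cos²(π/9) = sin²(π/9) ⇒ √(1−ρ_J²) = sin(π/9) = 0.3420201.
ω* = 2 / (1 + 0.3420201) = 2 / 1.3420201 ≈ 1.4902906.
Hence ρ(B_{ω*}) = 1.4902906 − 1 = 0.4902906.
ρ_SOR^m ≤ 10^(−6) ⇔ m ≥ 6·ln10/(−ln 0.4902906) = 13.8155/0.712757 = 19.383; m = ⌈19.383⌉ = 20.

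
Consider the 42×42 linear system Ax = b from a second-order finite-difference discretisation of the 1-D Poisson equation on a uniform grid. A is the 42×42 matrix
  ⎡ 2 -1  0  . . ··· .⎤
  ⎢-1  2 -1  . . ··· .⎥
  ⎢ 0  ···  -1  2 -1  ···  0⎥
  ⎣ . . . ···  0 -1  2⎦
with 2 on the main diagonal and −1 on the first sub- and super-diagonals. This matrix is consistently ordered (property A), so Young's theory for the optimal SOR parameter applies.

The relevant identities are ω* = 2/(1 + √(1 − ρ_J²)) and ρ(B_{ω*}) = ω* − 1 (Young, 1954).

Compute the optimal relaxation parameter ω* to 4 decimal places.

ω* = 1.8639

With n=42, ρ(Jacobi) = cos(π/43) = 0.9973.
√(1−ρ_J²) simplifies to sin(π/43) = 0.07300.
[ω*] 2 ÷ (1 + 0.07300) = 2 ÷ 1.07300 = 1.8639.
At ω = 1.8639 every |λ(B_ω)| = ω−1, so ρ_SOR = 0.8639.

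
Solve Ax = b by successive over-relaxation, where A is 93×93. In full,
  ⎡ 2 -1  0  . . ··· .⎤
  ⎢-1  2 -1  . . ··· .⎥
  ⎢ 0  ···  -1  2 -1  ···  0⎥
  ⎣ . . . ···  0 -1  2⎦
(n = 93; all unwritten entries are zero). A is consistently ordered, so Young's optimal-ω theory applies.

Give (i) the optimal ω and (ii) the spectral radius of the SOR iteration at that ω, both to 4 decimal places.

ω* = 1.9353, ρ_SOR = 0.9353

spectrum of D⁻¹(L+U) = {cos(kπ/94) : 1≤k≤93}; ρ_J = cos(π/94) = 0.9994.
√(1−ρ_J²) simplifies to sin(π/94) = 0.03341.
ω* = 2 / (1 + 0.03341) = 2 / 1.03341 ≈ 1.9353.
ρ_SOR = ω* − 1 ≈ 0.9353.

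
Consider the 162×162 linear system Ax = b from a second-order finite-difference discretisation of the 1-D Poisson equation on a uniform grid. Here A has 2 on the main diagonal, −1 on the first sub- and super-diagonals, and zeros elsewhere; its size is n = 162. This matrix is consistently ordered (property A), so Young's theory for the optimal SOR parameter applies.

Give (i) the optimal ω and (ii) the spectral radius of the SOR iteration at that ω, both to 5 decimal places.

[ρ_J] n=162: ρ(B_J) = cos(π/(n+1)) = cos(π/163) = 0.99981.
√(1−ρ_J²) = |sin(π/163)| = 0.019272
ω* = 2 / (1 + 0.019272) = 2 / 1.019272 ≈ 1.96218.
[ρ_SOR] ω* − 1 = 0.96218.

ω* = 1.96218, ρ_SOR = 0.96218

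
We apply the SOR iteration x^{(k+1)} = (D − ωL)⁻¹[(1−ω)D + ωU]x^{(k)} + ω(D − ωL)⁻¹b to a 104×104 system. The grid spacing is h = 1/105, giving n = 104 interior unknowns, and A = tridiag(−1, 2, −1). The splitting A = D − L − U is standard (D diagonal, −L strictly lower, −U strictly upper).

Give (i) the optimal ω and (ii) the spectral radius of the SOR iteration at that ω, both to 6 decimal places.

ω* = 1.941907, ρ_SOR = 0.941907

spectrum of D⁻¹(L+U) = {cos(kπ/105) : 1≤k≤104}; ρ_J = cos(π/105) = 0.999552.
√(1−ρ_J²) = |sin(π/105)| = 0.0299155
Young: ω* = 2/(1+√(1−ρ_J²)) = 2/(1+0.0299155) = 2/1.0299155 = 1.941907.
Hence ρ(B_{ω*}) = 1.941907 − 1 = 0.941907.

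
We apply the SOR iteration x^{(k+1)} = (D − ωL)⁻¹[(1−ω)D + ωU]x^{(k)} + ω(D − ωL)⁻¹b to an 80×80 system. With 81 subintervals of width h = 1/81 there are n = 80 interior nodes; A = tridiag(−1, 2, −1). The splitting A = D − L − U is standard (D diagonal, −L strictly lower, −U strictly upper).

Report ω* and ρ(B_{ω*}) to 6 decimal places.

ω* = 1.925344, ρ_SOR = 0.925344

[ρ_J] n=80: ρ(B_J) = cos(π/(n+1)) = cos(π/81) = 0.999248.
1 − cos²(π/81) = sin²(π/81) ⇒ √(1−ρ_J²) = sin(π/81) = 0.0387754.
Then 2/(1+√(1−ρ_J²)) = 2/(1+0.0387754); ω* = 2/1.0387754 = 1.925344.
[ρ_SOR] ω* − 1 = 0.925344.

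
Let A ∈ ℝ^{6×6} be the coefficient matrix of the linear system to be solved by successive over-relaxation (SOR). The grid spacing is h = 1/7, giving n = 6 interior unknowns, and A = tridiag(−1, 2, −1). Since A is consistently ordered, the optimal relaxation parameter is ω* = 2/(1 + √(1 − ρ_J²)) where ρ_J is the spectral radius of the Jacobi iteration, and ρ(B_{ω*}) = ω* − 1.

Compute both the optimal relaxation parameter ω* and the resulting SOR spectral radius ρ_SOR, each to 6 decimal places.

ω* = 1.394813, ρ_SOR = 0.394813

n=6: λ(B_J) = 1 − λ(A)/2 = cos(kπ/7); k=1 gives ρ_J = 0.900969.
√(1−ρ_J²) = |sin(π/7)| = 0.4338837
[ω*] 2 ÷ (1 + 0.4338837) = 2 ÷ 1.4338837 = 1.394813.
At ω = 1.394813 every |λ(B_ω)| = ω−1, so ρ_SOR = 0.394813.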